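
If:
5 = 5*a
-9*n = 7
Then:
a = 1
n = -7/9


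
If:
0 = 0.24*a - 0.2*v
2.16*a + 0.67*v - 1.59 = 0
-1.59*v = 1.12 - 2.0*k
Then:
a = 0.54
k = 1.07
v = 0.64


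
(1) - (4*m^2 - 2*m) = -4*m^2 + 2*m + 1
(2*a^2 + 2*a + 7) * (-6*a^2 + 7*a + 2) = -12*a^4 + 2*a^3 - 24*a^2 + 53*a + 14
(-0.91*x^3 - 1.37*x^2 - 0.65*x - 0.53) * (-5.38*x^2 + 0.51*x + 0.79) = 4.8958*x^5 + 6.9065*x^4 + 2.0794*x^3 + 1.4376*x^2 - 0.7838*x - 0.4187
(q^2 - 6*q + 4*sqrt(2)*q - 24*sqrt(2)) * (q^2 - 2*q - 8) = q^4 - 8*q^3 + 4*sqrt(2)*q^3 - 32*sqrt(2)*q^2 + 4*q^2 + 16*sqrt(2)*q + 48*q + 192*sqrt(2)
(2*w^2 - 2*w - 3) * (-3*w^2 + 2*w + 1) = -6*w^4 + 10*w^3 + 7*w^2 - 8*w - 3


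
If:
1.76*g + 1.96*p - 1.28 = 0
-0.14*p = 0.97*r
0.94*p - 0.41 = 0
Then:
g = 0.24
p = 0.44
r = -0.06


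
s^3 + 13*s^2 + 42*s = s*(s + 6)*(s + 7)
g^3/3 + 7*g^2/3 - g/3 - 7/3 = (g/3 + 1/3)*(g - 1)*(g + 7)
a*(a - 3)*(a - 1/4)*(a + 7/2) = a^4 + a^3/4 - 85*a^2/8 + 21*a/8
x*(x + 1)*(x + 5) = x^3 + 6*x^2 + 5*x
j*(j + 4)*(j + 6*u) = j^3 + 6*j^2*u + 4*j^2 + 24*j*u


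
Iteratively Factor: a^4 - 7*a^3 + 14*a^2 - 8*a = (a)*(a^3 - 7*a^2 + 14*a - 8) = a*(a - 2)*(a^2 - 5*a + 4) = a*(a - 4)*(a - 2)*(a - 1)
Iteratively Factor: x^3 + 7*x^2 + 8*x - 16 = (x - 1)*(x^2 + 8*x + 16) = (x - 1)*(x + 4)*(x + 4)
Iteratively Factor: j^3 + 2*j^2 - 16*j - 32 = (j + 4)*(j^2 - 2*j - 8) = (j + 2)*(j + 4)*(j - 4)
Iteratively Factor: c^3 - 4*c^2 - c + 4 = (c - 1)*(c^2 - 3*c - 4) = (c - 1)*(c + 1)*(c - 4)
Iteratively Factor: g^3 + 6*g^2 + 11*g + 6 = (g + 3)*(g^2 + 3*g + 2) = (g + 2)*(g + 3)*(g + 1)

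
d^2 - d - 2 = (d - 2)*(d + 1)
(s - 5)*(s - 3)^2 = s^3 - 11*s^2 + 39*s - 45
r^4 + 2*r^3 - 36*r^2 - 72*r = r*(r - 6)*(r + 2)*(r + 6)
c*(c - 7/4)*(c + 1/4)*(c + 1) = c^4 - c^3/2 - 31*c^2/16 - 7*c/16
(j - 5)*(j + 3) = j^2 - 2*j - 15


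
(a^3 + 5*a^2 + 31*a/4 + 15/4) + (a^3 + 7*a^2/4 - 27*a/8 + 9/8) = 2*a^3 + 27*a^2/4 + 35*a/8 + 39/8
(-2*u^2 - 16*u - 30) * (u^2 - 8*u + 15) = -2*u^4 + 68*u^2 - 450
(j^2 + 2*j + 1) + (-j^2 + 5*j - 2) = 7*j - 1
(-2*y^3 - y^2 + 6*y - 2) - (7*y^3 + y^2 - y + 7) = -9*y^3 - 2*y^2 + 7*y - 9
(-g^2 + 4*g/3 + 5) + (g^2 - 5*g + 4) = 9 - 11*g/3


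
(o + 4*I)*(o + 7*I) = o^2 + 11*I*o - 28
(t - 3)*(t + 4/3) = t^2 - 5*t/3 - 4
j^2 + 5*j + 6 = (j + 2)*(j + 3)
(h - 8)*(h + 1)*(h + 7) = h^3 - 57*h - 56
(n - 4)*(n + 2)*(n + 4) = n^3 + 2*n^2 - 16*n - 32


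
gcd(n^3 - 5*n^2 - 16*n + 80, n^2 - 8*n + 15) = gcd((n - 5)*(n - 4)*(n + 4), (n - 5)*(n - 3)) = n - 5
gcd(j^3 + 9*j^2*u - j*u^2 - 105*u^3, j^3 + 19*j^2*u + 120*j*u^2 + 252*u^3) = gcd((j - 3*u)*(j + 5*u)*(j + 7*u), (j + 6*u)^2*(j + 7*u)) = j + 7*u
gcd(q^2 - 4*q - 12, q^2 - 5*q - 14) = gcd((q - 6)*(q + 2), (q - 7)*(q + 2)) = q + 2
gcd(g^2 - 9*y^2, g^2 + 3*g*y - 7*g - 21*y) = g + 3*y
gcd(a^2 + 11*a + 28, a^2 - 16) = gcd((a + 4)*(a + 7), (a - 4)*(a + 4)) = a + 4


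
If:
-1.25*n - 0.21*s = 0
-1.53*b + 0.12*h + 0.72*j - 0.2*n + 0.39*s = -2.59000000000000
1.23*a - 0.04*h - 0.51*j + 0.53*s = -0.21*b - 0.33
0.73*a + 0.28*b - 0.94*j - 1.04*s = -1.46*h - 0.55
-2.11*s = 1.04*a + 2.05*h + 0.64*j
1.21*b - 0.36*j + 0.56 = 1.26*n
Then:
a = 19.82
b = 13.23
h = -2.72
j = 35.51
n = 3.01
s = -17.90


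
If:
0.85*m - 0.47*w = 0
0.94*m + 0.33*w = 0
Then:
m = 0.00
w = 0.00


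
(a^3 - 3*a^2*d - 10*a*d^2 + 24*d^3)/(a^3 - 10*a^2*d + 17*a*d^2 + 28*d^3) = (a^2 + a*d - 6*d^2)/(a^2 - 6*a*d - 7*d^2)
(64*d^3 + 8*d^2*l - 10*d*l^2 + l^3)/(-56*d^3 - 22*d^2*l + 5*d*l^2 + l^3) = (-8*d + l)/(7*d + l)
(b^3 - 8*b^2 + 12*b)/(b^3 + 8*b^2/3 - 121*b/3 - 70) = 3*b*(b - 2)/(3*b^2 + 26*b + 35)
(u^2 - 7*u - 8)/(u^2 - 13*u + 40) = (u + 1)/(u - 5)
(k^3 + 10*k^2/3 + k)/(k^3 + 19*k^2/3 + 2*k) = (k + 3)/(k + 6)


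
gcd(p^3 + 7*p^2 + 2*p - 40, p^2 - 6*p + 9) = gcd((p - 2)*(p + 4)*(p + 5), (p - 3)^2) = 1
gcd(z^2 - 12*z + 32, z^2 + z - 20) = z - 4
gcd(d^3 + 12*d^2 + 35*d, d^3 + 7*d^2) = d^2 + 7*d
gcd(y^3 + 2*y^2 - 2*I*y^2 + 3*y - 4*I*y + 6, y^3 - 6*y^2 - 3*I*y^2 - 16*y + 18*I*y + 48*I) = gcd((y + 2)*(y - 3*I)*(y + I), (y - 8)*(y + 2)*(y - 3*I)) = y^2 + y*(2 - 3*I) - 6*I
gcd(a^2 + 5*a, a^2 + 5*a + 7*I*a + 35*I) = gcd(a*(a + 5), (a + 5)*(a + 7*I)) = a + 5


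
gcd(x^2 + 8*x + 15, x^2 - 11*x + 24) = 1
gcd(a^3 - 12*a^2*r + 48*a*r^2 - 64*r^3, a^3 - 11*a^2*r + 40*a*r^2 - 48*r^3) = a^2 - 8*a*r + 16*r^2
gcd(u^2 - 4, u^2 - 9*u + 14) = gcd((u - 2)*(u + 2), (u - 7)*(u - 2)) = u - 2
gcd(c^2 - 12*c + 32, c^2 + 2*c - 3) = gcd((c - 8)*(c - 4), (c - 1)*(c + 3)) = 1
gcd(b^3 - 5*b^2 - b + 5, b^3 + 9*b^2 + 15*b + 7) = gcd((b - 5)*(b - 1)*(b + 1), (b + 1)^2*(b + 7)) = b + 1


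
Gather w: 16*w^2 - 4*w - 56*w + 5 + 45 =16*w^2 - 60*w + 50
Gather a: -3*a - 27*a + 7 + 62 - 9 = 60 - 30*a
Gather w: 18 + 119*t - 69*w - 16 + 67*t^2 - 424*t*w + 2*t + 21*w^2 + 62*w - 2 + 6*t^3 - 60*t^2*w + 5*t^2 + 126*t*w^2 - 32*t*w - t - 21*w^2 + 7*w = 6*t^3 + 72*t^2 + 126*t*w^2 + 120*t + w*(-60*t^2 - 456*t)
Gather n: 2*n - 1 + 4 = 2*n + 3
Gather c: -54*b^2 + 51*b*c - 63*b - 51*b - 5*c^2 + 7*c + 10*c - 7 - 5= -54*b^2 - 114*b - 5*c^2 + c*(51*b + 17) - 12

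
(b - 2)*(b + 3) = b^2 + b - 6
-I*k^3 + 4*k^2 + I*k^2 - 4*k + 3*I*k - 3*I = (k + I)*(k + 3*I)*(-I*k + I)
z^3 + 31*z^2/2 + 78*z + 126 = (z + 7/2)*(z + 6)^2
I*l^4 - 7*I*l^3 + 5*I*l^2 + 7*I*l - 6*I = (l - 6)*(l - 1)*(l + 1)*(I*l - I)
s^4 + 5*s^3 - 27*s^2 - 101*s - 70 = (s - 5)*(s + 1)*(s + 2)*(s + 7)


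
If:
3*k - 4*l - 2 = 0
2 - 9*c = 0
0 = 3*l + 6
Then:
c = 2/9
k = -2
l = -2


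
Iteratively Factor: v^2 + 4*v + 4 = (v + 2)*(v + 2)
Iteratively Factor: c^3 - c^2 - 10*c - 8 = (c + 1)*(c^2 - 2*c - 8) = (c - 4)*(c + 1)*(c + 2)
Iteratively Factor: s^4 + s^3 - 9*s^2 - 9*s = (s + 1)*(s^3 - 9*s) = (s + 1)*(s + 3)*(s^2 - 3*s) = (s - 3)*(s + 1)*(s + 3)*(s)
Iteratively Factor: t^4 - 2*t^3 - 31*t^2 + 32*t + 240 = (t - 4)*(t^3 + 2*t^2 - 23*t - 60) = (t - 4)*(t + 3)*(t^2 - t - 20) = (t - 5)*(t - 4)*(t + 3)*(t + 4)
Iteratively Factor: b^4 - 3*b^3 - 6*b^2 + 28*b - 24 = (b - 2)*(b^3 - b^2 - 8*b + 12) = (b - 2)^2*(b^2 + b - 6) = (b - 2)^3*(b + 3)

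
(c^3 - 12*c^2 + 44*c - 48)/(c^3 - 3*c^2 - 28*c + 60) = (c - 4)/(c + 5)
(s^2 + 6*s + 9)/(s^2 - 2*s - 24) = (s^2 + 6*s + 9)/(s^2 - 2*s - 24)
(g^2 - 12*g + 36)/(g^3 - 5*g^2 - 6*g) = (g - 6)/(g*(g + 1))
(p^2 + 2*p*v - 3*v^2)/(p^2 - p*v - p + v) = (p + 3*v)/(p - 1)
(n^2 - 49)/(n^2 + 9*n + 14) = (n - 7)/(n + 2)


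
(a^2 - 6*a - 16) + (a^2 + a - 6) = 2*a^2 - 5*a - 22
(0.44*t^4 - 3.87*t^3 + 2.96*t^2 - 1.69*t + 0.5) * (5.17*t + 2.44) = 2.2748*t^5 - 18.9343*t^4 + 5.8604*t^3 - 1.5149*t^2 - 1.5386*t + 1.22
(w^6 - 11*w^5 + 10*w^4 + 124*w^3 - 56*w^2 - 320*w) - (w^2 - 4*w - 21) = w^6 - 11*w^5 + 10*w^4 + 124*w^3 - 57*w^2 - 316*w + 21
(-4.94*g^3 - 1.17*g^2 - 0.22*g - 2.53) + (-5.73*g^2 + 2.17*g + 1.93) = -4.94*g^3 - 6.9*g^2 + 1.95*g - 0.6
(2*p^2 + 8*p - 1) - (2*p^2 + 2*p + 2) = 6*p - 3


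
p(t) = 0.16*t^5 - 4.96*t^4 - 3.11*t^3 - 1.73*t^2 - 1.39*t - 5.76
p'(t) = 0.8*t^4 - 19.84*t^3 - 9.33*t^2 - 3.46*t - 1.39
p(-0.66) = -5.66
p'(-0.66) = 2.69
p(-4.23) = -1600.10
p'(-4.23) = 1604.06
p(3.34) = -696.33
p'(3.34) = -756.70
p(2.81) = -373.55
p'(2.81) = -475.12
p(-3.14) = -453.18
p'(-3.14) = 609.48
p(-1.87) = -53.18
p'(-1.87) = 111.97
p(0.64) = -8.99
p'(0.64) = -12.49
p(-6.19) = -8061.75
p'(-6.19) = 5542.62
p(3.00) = -472.35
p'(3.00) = -566.62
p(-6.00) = -7060.26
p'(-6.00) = 5005.73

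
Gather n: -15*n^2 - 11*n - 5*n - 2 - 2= -15*n^2 - 16*n - 4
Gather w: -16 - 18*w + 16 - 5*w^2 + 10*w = -5*w^2 - 8*w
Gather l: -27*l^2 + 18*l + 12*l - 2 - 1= -27*l^2 + 30*l - 3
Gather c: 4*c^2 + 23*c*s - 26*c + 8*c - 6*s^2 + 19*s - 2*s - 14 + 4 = 4*c^2 + c*(23*s - 18) - 6*s^2 + 17*s - 10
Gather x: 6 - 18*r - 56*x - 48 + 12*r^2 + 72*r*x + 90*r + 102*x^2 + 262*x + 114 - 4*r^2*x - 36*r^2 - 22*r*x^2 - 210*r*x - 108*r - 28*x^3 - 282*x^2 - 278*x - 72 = -24*r^2 - 36*r - 28*x^3 + x^2*(-22*r - 180) + x*(-4*r^2 - 138*r - 72)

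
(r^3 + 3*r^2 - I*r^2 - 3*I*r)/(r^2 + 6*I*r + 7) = r*(r + 3)/(r + 7*I)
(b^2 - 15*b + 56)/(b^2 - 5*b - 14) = (b - 8)/(b + 2)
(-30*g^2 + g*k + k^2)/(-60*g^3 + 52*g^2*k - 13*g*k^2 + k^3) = (6*g + k)/(12*g^2 - 8*g*k + k^2)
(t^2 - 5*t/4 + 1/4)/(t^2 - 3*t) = (4*t^2 - 5*t + 1)/(4*t*(t - 3))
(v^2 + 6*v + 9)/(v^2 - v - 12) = (v + 3)/(v - 4)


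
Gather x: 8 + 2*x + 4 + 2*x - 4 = 4*x + 8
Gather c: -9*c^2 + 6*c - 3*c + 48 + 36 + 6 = -9*c^2 + 3*c + 90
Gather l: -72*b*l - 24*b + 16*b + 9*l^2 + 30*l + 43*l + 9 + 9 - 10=-8*b + 9*l^2 + l*(73 - 72*b) + 8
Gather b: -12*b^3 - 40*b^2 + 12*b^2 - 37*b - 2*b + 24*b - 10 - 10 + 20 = -12*b^3 - 28*b^2 - 15*b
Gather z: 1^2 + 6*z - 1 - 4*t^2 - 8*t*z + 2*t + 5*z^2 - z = -4*t^2 + 2*t + 5*z^2 + z*(5 - 8*t)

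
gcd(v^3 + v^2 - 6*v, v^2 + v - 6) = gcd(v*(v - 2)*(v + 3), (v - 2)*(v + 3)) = v^2 + v - 6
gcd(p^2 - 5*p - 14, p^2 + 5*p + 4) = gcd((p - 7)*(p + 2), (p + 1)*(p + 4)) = 1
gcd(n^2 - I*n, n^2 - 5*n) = n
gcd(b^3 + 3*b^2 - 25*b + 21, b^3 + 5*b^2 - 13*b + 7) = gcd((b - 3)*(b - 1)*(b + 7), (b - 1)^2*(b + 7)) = b^2 + 6*b - 7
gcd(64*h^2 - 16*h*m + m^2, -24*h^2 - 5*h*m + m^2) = 8*h - m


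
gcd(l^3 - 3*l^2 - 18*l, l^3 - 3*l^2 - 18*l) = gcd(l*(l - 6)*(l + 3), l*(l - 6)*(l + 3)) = l^3 - 3*l^2 - 18*l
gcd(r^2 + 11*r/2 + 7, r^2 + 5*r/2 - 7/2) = r + 7/2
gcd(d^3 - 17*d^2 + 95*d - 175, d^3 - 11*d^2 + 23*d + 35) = d^2 - 12*d + 35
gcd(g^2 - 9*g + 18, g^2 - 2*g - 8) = 1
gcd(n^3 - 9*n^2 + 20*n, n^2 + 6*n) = n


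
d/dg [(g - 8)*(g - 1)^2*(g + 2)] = 4*g^3 - 24*g^2 - 6*g + 26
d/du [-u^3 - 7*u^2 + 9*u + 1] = -3*u^2 - 14*u + 9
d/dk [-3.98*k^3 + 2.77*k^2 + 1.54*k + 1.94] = -11.94*k^2 + 5.54*k + 1.54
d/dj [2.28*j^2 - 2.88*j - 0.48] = 4.56*j - 2.88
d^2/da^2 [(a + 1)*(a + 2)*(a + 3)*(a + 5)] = 12*a^2 + 66*a + 82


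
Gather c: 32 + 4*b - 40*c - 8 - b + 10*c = 3*b - 30*c + 24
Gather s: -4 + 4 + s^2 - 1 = s^2 - 1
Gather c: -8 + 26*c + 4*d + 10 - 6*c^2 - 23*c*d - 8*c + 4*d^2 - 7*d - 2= -6*c^2 + c*(18 - 23*d) + 4*d^2 - 3*d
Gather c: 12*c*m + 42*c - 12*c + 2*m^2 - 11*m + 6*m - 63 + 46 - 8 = c*(12*m + 30) + 2*m^2 - 5*m - 25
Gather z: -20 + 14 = -6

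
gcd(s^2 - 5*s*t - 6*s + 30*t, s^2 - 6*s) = s - 6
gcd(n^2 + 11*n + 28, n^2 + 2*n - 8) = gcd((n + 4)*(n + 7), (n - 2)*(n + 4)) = n + 4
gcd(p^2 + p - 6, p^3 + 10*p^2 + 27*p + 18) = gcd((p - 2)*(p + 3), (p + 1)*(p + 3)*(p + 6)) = p + 3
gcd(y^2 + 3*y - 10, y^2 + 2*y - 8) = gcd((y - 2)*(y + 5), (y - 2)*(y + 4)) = y - 2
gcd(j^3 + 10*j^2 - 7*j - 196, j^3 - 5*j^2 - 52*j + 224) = j^2 + 3*j - 28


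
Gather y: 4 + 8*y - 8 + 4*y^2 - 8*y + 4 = 4*y^2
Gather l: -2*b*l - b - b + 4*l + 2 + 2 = -2*b + l*(4 - 2*b) + 4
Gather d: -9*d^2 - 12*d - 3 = -9*d^2 - 12*d - 3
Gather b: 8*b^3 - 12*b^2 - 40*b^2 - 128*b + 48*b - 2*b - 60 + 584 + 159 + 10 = 8*b^3 - 52*b^2 - 82*b + 693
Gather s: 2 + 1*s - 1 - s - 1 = 0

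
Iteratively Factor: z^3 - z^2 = (z)*(z^2 - z) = z^2*(z - 1)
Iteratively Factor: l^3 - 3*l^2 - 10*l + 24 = (l + 3)*(l^2 - 6*l + 8) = (l - 2)*(l + 3)*(l - 4)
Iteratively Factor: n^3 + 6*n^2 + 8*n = (n + 2)*(n^2 + 4*n) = (n + 2)*(n + 4)*(n)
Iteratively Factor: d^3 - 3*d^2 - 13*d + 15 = (d - 1)*(d^2 - 2*d - 15) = (d - 1)*(d + 3)*(d - 5)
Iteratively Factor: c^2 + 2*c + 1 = (c + 1)*(c + 1)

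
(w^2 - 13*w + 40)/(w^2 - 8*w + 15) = (w - 8)/(w - 3)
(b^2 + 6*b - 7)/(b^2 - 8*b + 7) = (b + 7)/(b - 7)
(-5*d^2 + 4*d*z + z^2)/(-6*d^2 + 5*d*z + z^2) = (5*d + z)/(6*d + z)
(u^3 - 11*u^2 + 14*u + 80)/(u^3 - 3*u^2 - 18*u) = (-u^3 + 11*u^2 - 14*u - 80)/(u*(-u^2 + 3*u + 18))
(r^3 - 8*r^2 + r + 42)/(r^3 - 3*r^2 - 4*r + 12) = (r - 7)/(r - 2)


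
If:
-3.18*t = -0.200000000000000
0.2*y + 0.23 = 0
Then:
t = 0.06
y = -1.15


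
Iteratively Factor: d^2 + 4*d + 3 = (d + 1)*(d + 3)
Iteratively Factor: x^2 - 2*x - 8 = (x + 2)*(x - 4)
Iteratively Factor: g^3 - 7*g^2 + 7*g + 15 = (g - 3)*(g^2 - 4*g - 5) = (g - 5)*(g - 3)*(g + 1)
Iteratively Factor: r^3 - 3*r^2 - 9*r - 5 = (r + 1)*(r^2 - 4*r - 5) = (r + 1)^2*(r - 5)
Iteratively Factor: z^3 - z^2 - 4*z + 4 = (z + 2)*(z^2 - 3*z + 2) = (z - 2)*(z + 2)*(z - 1)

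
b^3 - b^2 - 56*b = b*(b - 8)*(b + 7)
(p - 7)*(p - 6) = p^2 - 13*p + 42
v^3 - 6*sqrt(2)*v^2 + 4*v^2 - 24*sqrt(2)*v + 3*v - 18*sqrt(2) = (v + 1)*(v + 3)*(v - 6*sqrt(2))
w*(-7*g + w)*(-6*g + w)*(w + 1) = 42*g^2*w^2 + 42*g^2*w - 13*g*w^3 - 13*g*w^2 + w^4 + w^3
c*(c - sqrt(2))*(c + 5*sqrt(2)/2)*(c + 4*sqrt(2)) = c^4 + 11*sqrt(2)*c^3/2 + 7*c^2 - 20*sqrt(2)*c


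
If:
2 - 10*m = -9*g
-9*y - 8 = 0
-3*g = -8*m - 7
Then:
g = -43/21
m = -23/14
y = -8/9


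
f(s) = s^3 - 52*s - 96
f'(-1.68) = -43.53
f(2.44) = -208.35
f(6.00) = -192.00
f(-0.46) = -72.18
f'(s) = 3*s^2 - 52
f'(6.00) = 56.00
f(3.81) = -238.81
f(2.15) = -197.86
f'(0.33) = -51.67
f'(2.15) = -38.13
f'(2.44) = -34.14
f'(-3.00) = -25.00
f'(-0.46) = -51.37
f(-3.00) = 33.00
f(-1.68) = -13.38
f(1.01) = -147.49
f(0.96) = -145.04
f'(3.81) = -8.45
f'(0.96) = -49.24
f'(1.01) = -48.94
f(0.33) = -113.12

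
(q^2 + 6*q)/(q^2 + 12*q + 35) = q*(q + 6)/(q^2 + 12*q + 35)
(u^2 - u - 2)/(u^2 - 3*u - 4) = (u - 2)/(u - 4)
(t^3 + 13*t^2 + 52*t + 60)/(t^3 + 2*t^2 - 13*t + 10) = (t^2 + 8*t + 12)/(t^2 - 3*t + 2)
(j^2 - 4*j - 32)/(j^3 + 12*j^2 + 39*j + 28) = (j - 8)/(j^2 + 8*j + 7)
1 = 1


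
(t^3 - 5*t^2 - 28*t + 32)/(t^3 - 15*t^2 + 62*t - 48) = (t + 4)/(t - 6)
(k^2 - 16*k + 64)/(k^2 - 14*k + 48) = (k - 8)/(k - 6)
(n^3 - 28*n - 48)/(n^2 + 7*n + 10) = (n^2 - 2*n - 24)/(n + 5)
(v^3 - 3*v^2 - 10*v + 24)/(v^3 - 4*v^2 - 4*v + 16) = (v + 3)/(v + 2)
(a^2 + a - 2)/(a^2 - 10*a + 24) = (a^2 + a - 2)/(a^2 - 10*a + 24)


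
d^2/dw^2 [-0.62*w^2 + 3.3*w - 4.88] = -1.24000000000000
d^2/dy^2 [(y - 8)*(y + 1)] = 2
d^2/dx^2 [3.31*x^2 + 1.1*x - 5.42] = 6.62000000000000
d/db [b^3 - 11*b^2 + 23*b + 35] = 3*b^2 - 22*b + 23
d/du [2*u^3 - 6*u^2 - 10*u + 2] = 6*u^2 - 12*u - 10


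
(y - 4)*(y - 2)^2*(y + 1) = y^4 - 7*y^3 + 12*y^2 + 4*y - 16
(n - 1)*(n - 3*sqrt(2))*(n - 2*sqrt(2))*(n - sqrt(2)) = n^4 - 6*sqrt(2)*n^3 - n^3 + 6*sqrt(2)*n^2 + 22*n^2 - 22*n - 12*sqrt(2)*n + 12*sqrt(2)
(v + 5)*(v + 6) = v^2 + 11*v + 30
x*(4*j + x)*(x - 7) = 4*j*x^2 - 28*j*x + x^3 - 7*x^2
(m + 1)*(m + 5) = m^2 + 6*m + 5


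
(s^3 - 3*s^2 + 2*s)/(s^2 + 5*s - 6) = s*(s - 2)/(s + 6)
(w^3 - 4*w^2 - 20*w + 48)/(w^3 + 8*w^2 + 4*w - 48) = (w - 6)/(w + 6)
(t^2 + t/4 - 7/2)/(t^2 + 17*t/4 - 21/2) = (t + 2)/(t + 6)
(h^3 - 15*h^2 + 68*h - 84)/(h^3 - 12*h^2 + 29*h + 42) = (h - 2)/(h + 1)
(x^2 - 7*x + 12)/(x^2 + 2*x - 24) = (x - 3)/(x + 6)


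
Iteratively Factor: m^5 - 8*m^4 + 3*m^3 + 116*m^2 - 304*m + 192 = (m + 4)*(m^4 - 12*m^3 + 51*m^2 - 88*m + 48) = (m - 4)*(m + 4)*(m^3 - 8*m^2 + 19*m - 12) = (m - 4)*(m - 3)*(m + 4)*(m^2 - 5*m + 4) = (m - 4)^2*(m - 3)*(m + 4)*(m - 1)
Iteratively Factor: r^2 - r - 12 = (r - 4)*(r + 3)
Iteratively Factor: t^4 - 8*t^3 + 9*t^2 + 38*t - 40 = (t + 2)*(t^3 - 10*t^2 + 29*t - 20) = (t - 5)*(t + 2)*(t^2 - 5*t + 4) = (t - 5)*(t - 4)*(t + 2)*(t - 1)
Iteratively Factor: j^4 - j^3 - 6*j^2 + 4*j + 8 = (j + 1)*(j^3 - 2*j^2 - 4*j + 8) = (j - 2)*(j + 1)*(j^2 - 4) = (j - 2)^2*(j + 1)*(j + 2)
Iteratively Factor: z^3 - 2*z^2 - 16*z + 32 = (z - 2)*(z^2 - 16) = (z - 2)*(z + 4)*(z - 4)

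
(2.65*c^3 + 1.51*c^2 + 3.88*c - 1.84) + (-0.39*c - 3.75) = 2.65*c^3 + 1.51*c^2 + 3.49*c - 5.59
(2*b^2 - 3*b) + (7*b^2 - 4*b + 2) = 9*b^2 - 7*b + 2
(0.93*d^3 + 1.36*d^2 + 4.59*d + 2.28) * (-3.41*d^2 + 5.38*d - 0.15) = -3.1713*d^5 + 0.365799999999999*d^4 - 8.4746*d^3 + 16.7154*d^2 + 11.5779*d - 0.342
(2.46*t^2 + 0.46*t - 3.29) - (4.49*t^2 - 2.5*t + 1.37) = -2.03*t^2 + 2.96*t - 4.66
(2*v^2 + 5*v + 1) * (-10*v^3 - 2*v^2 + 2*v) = -20*v^5 - 54*v^4 - 16*v^3 + 8*v^2 + 2*v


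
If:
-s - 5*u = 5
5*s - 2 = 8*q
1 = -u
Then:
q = -1/4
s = 0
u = -1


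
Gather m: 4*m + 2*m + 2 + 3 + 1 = 6*m + 6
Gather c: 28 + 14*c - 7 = 14*c + 21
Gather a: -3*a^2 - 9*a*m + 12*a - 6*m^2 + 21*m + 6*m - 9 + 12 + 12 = -3*a^2 + a*(12 - 9*m) - 6*m^2 + 27*m + 15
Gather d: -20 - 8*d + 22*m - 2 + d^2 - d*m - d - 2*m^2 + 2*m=d^2 + d*(-m - 9) - 2*m^2 + 24*m - 22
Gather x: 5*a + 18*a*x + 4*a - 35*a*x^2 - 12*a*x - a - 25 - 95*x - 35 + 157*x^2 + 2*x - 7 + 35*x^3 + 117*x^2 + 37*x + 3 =8*a + 35*x^3 + x^2*(274 - 35*a) + x*(6*a - 56) - 64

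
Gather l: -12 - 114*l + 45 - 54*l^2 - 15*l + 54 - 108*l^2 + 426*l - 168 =-162*l^2 + 297*l - 81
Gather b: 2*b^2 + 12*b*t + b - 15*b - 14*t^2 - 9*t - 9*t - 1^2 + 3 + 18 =2*b^2 + b*(12*t - 14) - 14*t^2 - 18*t + 20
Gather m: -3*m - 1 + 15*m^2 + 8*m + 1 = 15*m^2 + 5*m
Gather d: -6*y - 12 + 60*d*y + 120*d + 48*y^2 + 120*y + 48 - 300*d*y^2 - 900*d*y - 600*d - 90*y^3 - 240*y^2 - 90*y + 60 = d*(-300*y^2 - 840*y - 480) - 90*y^3 - 192*y^2 + 24*y + 96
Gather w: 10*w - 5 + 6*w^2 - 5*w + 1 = 6*w^2 + 5*w - 4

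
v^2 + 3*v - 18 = (v - 3)*(v + 6)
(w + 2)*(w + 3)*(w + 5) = w^3 + 10*w^2 + 31*w + 30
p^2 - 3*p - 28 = (p - 7)*(p + 4)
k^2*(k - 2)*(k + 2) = k^4 - 4*k^2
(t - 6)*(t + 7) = t^2 + t - 42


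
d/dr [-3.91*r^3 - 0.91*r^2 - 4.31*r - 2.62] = -11.73*r^2 - 1.82*r - 4.31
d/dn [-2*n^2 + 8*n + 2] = 8 - 4*n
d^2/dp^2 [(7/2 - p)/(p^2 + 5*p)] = (3*p*(p + 5)*(2*p + 1) - (2*p - 7)*(2*p + 5)^2)/(p^3*(p + 5)^3)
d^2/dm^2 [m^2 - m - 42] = 2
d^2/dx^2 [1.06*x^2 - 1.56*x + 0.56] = 2.12000000000000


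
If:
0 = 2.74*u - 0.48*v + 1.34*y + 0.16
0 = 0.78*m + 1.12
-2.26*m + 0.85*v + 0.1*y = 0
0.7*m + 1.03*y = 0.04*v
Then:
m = -1.44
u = -1.15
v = -3.91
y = 0.82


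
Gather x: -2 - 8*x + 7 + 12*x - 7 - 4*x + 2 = 0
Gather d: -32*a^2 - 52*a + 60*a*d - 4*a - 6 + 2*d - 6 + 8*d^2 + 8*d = -32*a^2 - 56*a + 8*d^2 + d*(60*a + 10) - 12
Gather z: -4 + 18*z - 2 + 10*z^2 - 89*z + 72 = 10*z^2 - 71*z + 66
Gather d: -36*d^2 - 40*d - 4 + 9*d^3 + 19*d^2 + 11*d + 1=9*d^3 - 17*d^2 - 29*d - 3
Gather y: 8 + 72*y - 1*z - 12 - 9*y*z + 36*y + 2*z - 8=y*(108 - 9*z) + z - 12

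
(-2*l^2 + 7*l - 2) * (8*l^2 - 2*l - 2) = -16*l^4 + 60*l^3 - 26*l^2 - 10*l + 4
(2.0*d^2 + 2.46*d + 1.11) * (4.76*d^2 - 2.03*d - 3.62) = 9.52*d^4 + 7.6496*d^3 - 6.9502*d^2 - 11.1585*d - 4.0182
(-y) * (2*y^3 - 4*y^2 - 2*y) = -2*y^4 + 4*y^3 + 2*y^2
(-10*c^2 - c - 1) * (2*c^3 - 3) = -20*c^5 - 2*c^4 - 2*c^3 + 30*c^2 + 3*c + 3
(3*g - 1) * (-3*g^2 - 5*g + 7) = -9*g^3 - 12*g^2 + 26*g - 7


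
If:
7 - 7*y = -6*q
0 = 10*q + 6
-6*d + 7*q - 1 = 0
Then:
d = -13/15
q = -3/5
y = 17/35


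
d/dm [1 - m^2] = -2*m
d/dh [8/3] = 0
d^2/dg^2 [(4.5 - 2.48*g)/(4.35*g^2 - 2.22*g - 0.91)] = ((2.48*g - 4.5)*(8.7*g - 2.22)*(17.4*g - 4.44) + (64.728*g - 50.1612)*(-4.35*g^2 + 2.22*g + 0.91))/(-4.35*g^2 + 2.22*g + 0.91)^3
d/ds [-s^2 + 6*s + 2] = 6 - 2*s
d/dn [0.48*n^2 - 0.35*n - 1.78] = 0.96*n - 0.35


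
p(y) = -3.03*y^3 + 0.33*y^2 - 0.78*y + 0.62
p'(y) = -9.09*y^2 + 0.66*y - 0.78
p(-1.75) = 19.23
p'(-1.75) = -29.77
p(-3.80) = 174.61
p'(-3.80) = -134.55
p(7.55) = -1290.48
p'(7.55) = -513.95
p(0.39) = 0.19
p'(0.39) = -1.91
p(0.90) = -2.02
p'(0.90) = -7.55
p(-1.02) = 4.97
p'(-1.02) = -10.91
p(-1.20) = 7.27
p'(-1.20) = -14.66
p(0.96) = -2.51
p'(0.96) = -8.52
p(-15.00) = 10312.82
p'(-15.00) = -2055.93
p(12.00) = -5197.06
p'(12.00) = -1301.82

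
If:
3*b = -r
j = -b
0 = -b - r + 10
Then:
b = -5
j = 5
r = 15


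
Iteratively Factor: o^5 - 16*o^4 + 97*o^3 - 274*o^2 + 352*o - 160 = (o - 5)*(o^4 - 11*o^3 + 42*o^2 - 64*o + 32) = (o - 5)*(o - 2)*(o^3 - 9*o^2 + 24*o - 16) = (o - 5)*(o - 4)*(o - 2)*(o^2 - 5*o + 4) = (o - 5)*(o - 4)^2*(o - 2)*(o - 1)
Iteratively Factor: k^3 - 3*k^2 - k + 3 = (k + 1)*(k^2 - 4*k + 3) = (k - 1)*(k + 1)*(k - 3)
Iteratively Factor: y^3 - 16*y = (y - 4)*(y^2 + 4*y) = (y - 4)*(y + 4)*(y)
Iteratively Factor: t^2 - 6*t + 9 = (t - 3)*(t - 3)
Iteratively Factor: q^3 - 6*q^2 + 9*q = (q)*(q^2 - 6*q + 9) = q*(q - 3)*(q - 3)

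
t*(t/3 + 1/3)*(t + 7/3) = t^3/3 + 10*t^2/9 + 7*t/9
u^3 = u^3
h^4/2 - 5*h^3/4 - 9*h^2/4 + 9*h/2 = h*(h/2 + 1)*(h - 3)*(h - 3/2)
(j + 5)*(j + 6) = j^2 + 11*j + 30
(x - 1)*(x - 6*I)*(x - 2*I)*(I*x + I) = I*x^4 + 8*x^3 - 13*I*x^2 - 8*x + 12*I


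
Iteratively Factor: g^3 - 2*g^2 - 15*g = (g - 5)*(g^2 + 3*g) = g*(g - 5)*(g + 3)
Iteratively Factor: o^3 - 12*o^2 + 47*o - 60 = (o - 4)*(o^2 - 8*o + 15) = (o - 4)*(o - 3)*(o - 5)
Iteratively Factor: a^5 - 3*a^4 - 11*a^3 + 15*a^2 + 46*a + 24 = (a - 3)*(a^4 - 11*a^2 - 18*a - 8) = (a - 3)*(a + 1)*(a^3 - a^2 - 10*a - 8) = (a - 4)*(a - 3)*(a + 1)*(a^2 + 3*a + 2) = (a - 4)*(a - 3)*(a + 1)*(a + 2)*(a + 1)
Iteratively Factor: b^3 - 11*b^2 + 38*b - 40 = (b - 5)*(b^2 - 6*b + 8) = (b - 5)*(b - 2)*(b - 4)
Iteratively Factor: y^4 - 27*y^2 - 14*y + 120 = (y + 3)*(y^3 - 3*y^2 - 18*y + 40) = (y - 5)*(y + 3)*(y^2 + 2*y - 8) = (y - 5)*(y + 3)*(y + 4)*(y - 2)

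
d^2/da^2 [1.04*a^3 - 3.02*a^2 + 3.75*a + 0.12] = 6.24*a - 6.04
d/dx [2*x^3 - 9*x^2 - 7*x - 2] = 6*x^2 - 18*x - 7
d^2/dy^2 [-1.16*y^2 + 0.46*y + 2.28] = -2.32000000000000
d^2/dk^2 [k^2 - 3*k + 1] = 2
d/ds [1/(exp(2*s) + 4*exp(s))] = 2*(-exp(s) - 2)*exp(-s)/(exp(s) + 4)^2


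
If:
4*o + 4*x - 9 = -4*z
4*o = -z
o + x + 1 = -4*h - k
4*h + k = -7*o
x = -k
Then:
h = -25/48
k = -11/2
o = 13/12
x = 11/2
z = -13/3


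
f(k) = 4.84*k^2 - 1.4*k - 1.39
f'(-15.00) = -146.60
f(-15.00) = 1108.61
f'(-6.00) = -59.48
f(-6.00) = 181.25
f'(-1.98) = -20.57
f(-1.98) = 20.36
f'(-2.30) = -23.66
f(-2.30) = 27.43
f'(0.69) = 5.28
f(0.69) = -0.05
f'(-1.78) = -18.63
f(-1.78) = 16.44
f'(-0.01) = -1.50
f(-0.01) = -1.38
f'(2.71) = 24.83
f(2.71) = 30.36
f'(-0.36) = -4.88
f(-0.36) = -0.26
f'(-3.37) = -34.02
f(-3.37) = 58.30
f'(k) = 9.68*k - 1.4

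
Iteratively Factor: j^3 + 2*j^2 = (j)*(j^2 + 2*j) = j*(j + 2)*(j)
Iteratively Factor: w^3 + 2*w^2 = (w)*(w^2 + 2*w) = w*(w + 2)*(w)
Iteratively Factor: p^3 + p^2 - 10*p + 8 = (p + 4)*(p^2 - 3*p + 2) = (p - 1)*(p + 4)*(p - 2)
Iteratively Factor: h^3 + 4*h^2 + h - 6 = (h - 1)*(h^2 + 5*h + 6) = (h - 1)*(h + 2)*(h + 3)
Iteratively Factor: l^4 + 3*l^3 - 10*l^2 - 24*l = (l)*(l^3 + 3*l^2 - 10*l - 24) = l*(l + 4)*(l^2 - l - 6) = l*(l - 3)*(l + 4)*(l + 2)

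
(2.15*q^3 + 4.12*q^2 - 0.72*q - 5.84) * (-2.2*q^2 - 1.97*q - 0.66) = -4.73*q^5 - 13.2995*q^4 - 7.9514*q^3 + 11.5472*q^2 + 11.98*q + 3.8544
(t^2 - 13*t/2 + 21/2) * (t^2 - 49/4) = t^4 - 13*t^3/2 - 7*t^2/4 + 637*t/8 - 1029/8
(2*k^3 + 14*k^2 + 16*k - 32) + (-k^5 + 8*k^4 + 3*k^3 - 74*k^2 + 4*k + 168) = -k^5 + 8*k^4 + 5*k^3 - 60*k^2 + 20*k + 136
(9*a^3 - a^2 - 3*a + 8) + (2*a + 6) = 9*a^3 - a^2 - a + 14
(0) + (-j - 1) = -j - 1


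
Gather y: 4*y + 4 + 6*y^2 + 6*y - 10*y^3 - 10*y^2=-10*y^3 - 4*y^2 + 10*y + 4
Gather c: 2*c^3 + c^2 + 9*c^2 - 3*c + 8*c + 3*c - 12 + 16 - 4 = 2*c^3 + 10*c^2 + 8*c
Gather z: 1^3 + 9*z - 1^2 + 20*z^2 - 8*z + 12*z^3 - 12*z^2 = 12*z^3 + 8*z^2 + z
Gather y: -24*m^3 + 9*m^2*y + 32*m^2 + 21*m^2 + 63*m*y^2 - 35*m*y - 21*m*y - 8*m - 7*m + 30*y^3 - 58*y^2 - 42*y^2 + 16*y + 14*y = -24*m^3 + 53*m^2 - 15*m + 30*y^3 + y^2*(63*m - 100) + y*(9*m^2 - 56*m + 30)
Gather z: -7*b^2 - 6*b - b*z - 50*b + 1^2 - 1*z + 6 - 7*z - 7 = -7*b^2 - 56*b + z*(-b - 8)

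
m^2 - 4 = (m - 2)*(m + 2)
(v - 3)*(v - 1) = v^2 - 4*v + 3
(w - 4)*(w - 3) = w^2 - 7*w + 12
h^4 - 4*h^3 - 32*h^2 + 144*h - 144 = (h - 6)*(h - 2)^2*(h + 6)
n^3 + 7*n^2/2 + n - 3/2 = (n - 1/2)*(n + 1)*(n + 3)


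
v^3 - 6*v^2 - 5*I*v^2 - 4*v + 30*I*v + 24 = (v - 6)*(v - 4*I)*(v - I)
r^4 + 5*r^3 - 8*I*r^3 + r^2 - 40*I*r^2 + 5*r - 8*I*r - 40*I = (r + 5)*(r - 8*I)*(r - I)*(r + I)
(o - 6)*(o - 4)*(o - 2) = o^3 - 12*o^2 + 44*o - 48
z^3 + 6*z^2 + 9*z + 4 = (z + 1)^2*(z + 4)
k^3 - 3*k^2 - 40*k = k*(k - 8)*(k + 5)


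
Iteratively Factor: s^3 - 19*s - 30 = (s - 5)*(s^2 + 5*s + 6) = (s - 5)*(s + 3)*(s + 2)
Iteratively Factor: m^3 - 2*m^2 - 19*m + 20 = (m - 1)*(m^2 - m - 20) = (m - 5)*(m - 1)*(m + 4)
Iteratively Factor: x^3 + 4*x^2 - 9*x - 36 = (x - 3)*(x^2 + 7*x + 12) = (x - 3)*(x + 4)*(x + 3)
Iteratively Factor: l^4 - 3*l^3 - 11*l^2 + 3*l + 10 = (l - 5)*(l^3 + 2*l^2 - l - 2) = (l - 5)*(l - 1)*(l^2 + 3*l + 2) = (l - 5)*(l - 1)*(l + 1)*(l + 2)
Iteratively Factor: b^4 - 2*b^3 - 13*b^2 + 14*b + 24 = (b + 1)*(b^3 - 3*b^2 - 10*b + 24) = (b - 2)*(b + 1)*(b^2 - b - 12) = (b - 2)*(b + 1)*(b + 3)*(b - 4)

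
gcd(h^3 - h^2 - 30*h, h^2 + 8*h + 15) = h + 5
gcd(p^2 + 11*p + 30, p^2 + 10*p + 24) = p + 6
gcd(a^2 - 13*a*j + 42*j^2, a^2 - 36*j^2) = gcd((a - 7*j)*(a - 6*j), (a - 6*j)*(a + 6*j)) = a - 6*j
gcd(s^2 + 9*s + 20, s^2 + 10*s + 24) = s + 4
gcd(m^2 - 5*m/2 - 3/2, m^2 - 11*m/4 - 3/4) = m - 3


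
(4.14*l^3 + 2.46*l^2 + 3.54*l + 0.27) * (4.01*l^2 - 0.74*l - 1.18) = 16.6014*l^5 + 6.801*l^4 + 7.4898*l^3 - 4.4397*l^2 - 4.377*l - 0.3186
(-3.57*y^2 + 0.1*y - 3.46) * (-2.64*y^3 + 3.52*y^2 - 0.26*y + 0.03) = 9.4248*y^5 - 12.8304*y^4 + 10.4146*y^3 - 12.3123*y^2 + 0.9026*y - 0.1038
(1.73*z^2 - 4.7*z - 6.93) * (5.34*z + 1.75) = 9.2382*z^3 - 22.0705*z^2 - 45.2312*z - 12.1275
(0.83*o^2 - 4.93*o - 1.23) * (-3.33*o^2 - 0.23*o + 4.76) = -2.7639*o^4 + 16.226*o^3 + 9.1806*o^2 - 23.1839*o - 5.8548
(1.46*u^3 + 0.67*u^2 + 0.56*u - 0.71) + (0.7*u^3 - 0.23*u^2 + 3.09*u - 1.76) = 2.16*u^3 + 0.44*u^2 + 3.65*u - 2.47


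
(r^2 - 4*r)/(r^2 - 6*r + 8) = r/(r - 2)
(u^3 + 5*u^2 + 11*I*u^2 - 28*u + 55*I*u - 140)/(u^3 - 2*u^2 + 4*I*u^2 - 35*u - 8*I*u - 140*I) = (u + 7*I)/(u - 7)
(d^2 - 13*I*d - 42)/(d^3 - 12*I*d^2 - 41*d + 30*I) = (d - 7*I)/(d^2 - 6*I*d - 5)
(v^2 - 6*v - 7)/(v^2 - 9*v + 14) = (v + 1)/(v - 2)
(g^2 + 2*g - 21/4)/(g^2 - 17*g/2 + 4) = (4*g^2 + 8*g - 21)/(2*(2*g^2 - 17*g + 8))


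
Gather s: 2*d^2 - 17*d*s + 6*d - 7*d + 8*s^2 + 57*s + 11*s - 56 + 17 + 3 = 2*d^2 - d + 8*s^2 + s*(68 - 17*d) - 36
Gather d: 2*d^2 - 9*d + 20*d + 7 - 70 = 2*d^2 + 11*d - 63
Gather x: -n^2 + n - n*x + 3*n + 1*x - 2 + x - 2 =-n^2 + 4*n + x*(2 - n) - 4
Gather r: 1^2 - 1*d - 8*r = -d - 8*r + 1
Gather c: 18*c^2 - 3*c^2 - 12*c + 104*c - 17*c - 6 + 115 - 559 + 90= 15*c^2 + 75*c - 360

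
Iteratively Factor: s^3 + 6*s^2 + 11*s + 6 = (s + 1)*(s^2 + 5*s + 6) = (s + 1)*(s + 3)*(s + 2)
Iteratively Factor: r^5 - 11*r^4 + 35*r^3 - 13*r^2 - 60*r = (r)*(r^4 - 11*r^3 + 35*r^2 - 13*r - 60) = r*(r - 5)*(r^3 - 6*r^2 + 5*r + 12) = r*(r - 5)*(r + 1)*(r^2 - 7*r + 12) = r*(r - 5)*(r - 4)*(r + 1)*(r - 3)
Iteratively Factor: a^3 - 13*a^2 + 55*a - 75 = (a - 5)*(a^2 - 8*a + 15) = (a - 5)*(a - 3)*(a - 5)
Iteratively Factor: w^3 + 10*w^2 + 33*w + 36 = (w + 4)*(w^2 + 6*w + 9) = (w + 3)*(w + 4)*(w + 3)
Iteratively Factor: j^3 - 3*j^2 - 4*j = (j + 1)*(j^2 - 4*j) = (j - 4)*(j + 1)*(j)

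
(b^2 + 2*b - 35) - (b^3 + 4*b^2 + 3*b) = -b^3 - 3*b^2 - b - 35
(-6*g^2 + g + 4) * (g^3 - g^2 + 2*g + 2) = -6*g^5 + 7*g^4 - 9*g^3 - 14*g^2 + 10*g + 8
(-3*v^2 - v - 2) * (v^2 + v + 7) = -3*v^4 - 4*v^3 - 24*v^2 - 9*v - 14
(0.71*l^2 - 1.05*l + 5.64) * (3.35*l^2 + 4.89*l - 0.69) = 2.3785*l^4 - 0.0456000000000003*l^3 + 13.2696*l^2 + 28.3041*l - 3.8916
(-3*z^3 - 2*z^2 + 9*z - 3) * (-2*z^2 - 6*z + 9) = 6*z^5 + 22*z^4 - 33*z^3 - 66*z^2 + 99*z - 27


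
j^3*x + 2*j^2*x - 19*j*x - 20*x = (j - 4)*(j + 5)*(j*x + x)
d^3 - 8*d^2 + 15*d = d*(d - 5)*(d - 3)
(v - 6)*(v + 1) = v^2 - 5*v - 6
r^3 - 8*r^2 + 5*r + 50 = (r - 5)^2*(r + 2)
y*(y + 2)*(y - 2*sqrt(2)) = y^3 - 2*sqrt(2)*y^2 + 2*y^2 - 4*sqrt(2)*y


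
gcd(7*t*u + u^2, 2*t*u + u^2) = u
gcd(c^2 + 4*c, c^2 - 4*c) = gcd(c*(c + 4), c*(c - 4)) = c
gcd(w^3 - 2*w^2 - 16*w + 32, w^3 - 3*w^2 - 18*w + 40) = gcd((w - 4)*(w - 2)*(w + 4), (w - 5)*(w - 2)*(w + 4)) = w^2 + 2*w - 8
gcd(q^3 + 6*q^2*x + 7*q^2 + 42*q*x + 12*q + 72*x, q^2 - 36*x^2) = q + 6*x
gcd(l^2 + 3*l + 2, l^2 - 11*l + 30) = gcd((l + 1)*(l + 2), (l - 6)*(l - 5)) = 1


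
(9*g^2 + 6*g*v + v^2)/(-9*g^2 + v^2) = (3*g + v)/(-3*g + v)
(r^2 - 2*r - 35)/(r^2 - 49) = (r + 5)/(r + 7)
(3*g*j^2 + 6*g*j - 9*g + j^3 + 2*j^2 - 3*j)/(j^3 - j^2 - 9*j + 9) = (3*g + j)/(j - 3)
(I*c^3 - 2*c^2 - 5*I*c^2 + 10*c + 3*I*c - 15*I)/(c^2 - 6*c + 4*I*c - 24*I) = (I*c^3 + c^2*(-2 - 5*I) + c*(10 + 3*I) - 15*I)/(c^2 + c*(-6 + 4*I) - 24*I)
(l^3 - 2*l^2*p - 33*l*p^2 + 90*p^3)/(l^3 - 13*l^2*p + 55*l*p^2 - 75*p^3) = (-l - 6*p)/(-l + 5*p)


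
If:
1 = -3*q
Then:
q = -1/3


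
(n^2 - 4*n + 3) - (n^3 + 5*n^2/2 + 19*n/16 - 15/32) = -n^3 - 3*n^2/2 - 83*n/16 + 111/32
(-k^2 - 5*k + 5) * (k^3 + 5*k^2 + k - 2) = -k^5 - 10*k^4 - 21*k^3 + 22*k^2 + 15*k - 10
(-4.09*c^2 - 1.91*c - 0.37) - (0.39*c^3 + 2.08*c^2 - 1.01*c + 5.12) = -0.39*c^3 - 6.17*c^2 - 0.9*c - 5.49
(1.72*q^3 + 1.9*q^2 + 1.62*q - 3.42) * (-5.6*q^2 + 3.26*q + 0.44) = -9.632*q^5 - 5.0328*q^4 - 2.1212*q^3 + 25.2692*q^2 - 10.4364*q - 1.5048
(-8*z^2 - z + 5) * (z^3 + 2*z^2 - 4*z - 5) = -8*z^5 - 17*z^4 + 35*z^3 + 54*z^2 - 15*z - 25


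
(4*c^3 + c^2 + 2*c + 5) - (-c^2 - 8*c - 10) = 4*c^3 + 2*c^2 + 10*c + 15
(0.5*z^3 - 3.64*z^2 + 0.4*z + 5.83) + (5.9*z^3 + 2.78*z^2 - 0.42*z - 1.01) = 6.4*z^3 - 0.86*z^2 - 0.02*z + 4.82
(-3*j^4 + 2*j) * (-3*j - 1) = 9*j^5 + 3*j^4 - 6*j^2 - 2*j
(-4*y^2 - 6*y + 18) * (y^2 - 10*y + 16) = -4*y^4 + 34*y^3 + 14*y^2 - 276*y + 288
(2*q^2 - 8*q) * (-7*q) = -14*q^3 + 56*q^2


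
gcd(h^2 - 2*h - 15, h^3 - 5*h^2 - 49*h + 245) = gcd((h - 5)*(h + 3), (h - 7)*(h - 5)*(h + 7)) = h - 5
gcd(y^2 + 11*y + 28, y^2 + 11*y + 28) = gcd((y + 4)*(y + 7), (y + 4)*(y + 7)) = y^2 + 11*y + 28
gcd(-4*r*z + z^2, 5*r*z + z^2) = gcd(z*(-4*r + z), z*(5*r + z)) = z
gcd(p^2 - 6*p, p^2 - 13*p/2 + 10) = 1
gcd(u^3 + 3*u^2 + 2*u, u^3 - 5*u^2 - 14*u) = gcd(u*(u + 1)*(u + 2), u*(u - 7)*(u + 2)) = u^2 + 2*u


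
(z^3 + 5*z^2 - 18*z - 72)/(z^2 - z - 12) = z + 6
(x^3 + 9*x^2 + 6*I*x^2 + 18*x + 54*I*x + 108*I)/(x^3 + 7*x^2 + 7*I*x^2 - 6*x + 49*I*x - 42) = (x^2 + 9*x + 18)/(x^2 + x*(7 + I) + 7*I)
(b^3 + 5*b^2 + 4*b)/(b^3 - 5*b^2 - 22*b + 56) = b*(b + 1)/(b^2 - 9*b + 14)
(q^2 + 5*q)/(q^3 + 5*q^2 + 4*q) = (q + 5)/(q^2 + 5*q + 4)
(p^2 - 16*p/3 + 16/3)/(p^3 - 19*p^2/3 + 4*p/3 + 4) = (3*p^2 - 16*p + 16)/(3*p^3 - 19*p^2 + 4*p + 12)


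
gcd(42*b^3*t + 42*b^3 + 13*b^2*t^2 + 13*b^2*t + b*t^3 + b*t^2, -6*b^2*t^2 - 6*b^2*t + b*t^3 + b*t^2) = b*t + b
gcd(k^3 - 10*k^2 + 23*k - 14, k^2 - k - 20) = 1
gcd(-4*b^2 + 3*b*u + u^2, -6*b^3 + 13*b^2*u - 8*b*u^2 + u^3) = -b + u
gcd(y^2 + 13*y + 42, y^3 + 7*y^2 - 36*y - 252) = y^2 + 13*y + 42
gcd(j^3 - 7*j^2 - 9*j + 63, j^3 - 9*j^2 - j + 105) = j^2 - 4*j - 21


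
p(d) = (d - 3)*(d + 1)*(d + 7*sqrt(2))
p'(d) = (d - 3)*(d + 1) + (d - 3)*(d + 7*sqrt(2)) + (d + 1)*(d + 7*sqrt(2)) = 3*d^2 - 4*d + 14*sqrt(2)*d - 14*sqrt(2) - 3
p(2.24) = -29.89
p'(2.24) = 27.64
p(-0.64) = -12.13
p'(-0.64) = -31.68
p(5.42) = 238.01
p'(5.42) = 150.96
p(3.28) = 15.79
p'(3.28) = 61.30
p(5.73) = 287.16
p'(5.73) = 166.23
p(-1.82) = 31.93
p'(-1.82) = -41.62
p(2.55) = -19.89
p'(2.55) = 37.00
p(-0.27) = -22.99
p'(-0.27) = -26.85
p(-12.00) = -346.58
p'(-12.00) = 219.61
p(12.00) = 2562.24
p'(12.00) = 598.79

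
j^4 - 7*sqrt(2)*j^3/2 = j^3*(j - 7*sqrt(2)/2)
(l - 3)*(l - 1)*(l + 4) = l^3 - 13*l + 12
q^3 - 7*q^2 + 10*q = q*(q - 5)*(q - 2)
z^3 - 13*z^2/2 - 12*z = z*(z - 8)*(z + 3/2)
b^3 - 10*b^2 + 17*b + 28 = (b - 7)*(b - 4)*(b + 1)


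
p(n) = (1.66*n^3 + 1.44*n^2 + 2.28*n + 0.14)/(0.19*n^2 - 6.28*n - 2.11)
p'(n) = (6.28 - 0.38*n)*(1.66*n^3 + 1.44*n^2 + 2.28*n + 0.14)/(0.19*n^2 - 6.28*n - 2.11)^2 + (4.98*n^2 + 2.88*n + 2.28)/(0.19*n^2 - 6.28*n - 2.11)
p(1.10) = -0.75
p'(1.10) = -0.80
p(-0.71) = -0.55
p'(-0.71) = -0.35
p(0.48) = -0.34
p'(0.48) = -0.53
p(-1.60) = -0.79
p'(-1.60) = 0.59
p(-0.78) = -0.53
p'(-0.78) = -0.15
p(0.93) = -0.62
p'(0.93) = -0.72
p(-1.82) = -0.93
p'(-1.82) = 0.71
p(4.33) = -6.67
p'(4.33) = -3.00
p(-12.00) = -26.72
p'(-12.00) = 3.93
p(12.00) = -61.93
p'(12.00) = -12.92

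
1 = 1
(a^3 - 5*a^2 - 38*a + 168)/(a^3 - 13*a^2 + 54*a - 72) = (a^2 - a - 42)/(a^2 - 9*a + 18)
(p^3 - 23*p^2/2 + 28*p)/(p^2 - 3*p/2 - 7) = p*(p - 8)/(p + 2)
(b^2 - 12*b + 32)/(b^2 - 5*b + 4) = (b - 8)/(b - 1)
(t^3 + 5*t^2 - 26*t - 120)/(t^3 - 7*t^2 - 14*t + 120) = (t + 6)/(t - 6)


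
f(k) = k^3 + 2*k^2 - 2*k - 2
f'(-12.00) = 382.00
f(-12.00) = -1418.00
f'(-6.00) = 82.00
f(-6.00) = -134.00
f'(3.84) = 57.60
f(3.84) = 76.43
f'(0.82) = 3.30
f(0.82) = -1.74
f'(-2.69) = 8.95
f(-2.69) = -1.61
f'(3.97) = 61.16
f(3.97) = 84.15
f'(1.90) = 16.43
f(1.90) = 8.28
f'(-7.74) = 146.76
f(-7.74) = -330.39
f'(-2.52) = 6.97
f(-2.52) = -0.26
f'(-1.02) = -2.96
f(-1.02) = 1.06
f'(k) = 3*k^2 + 4*k - 2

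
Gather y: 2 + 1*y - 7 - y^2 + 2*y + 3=-y^2 + 3*y - 2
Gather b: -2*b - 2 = -2*b - 2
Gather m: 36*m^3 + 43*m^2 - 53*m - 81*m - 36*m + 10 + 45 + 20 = 36*m^3 + 43*m^2 - 170*m + 75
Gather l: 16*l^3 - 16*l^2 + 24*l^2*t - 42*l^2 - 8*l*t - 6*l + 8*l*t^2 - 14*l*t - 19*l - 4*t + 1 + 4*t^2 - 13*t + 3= 16*l^3 + l^2*(24*t - 58) + l*(8*t^2 - 22*t - 25) + 4*t^2 - 17*t + 4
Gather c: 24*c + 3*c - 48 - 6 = 27*c - 54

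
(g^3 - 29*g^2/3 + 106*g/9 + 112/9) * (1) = g^3 - 29*g^2/3 + 106*g/9 + 112/9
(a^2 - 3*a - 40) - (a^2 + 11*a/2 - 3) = -17*a/2 - 37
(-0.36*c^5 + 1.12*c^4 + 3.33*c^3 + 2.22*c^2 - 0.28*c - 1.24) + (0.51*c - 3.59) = -0.36*c^5 + 1.12*c^4 + 3.33*c^3 + 2.22*c^2 + 0.23*c - 4.83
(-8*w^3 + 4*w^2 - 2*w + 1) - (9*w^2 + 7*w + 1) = -8*w^3 - 5*w^2 - 9*w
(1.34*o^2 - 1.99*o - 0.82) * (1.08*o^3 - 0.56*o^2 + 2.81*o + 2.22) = 1.4472*o^5 - 2.8996*o^4 + 3.9942*o^3 - 2.1579*o^2 - 6.722*o - 1.8204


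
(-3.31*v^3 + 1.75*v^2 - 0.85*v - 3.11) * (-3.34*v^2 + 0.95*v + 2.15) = 11.0554*v^5 - 8.9895*v^4 - 2.615*v^3 + 13.3424*v^2 - 4.782*v - 6.6865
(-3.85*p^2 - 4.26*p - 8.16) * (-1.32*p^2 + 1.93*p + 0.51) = 5.082*p^4 - 1.8073*p^3 + 0.585900000000001*p^2 - 17.9214*p - 4.1616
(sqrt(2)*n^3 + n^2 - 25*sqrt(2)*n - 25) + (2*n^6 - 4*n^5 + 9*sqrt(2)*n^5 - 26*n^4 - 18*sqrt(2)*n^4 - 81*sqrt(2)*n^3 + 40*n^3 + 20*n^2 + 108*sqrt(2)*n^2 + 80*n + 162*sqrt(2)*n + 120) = 2*n^6 - 4*n^5 + 9*sqrt(2)*n^5 - 26*n^4 - 18*sqrt(2)*n^4 - 80*sqrt(2)*n^3 + 40*n^3 + 21*n^2 + 108*sqrt(2)*n^2 + 80*n + 137*sqrt(2)*n + 95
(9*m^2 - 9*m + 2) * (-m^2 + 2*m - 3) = -9*m^4 + 27*m^3 - 47*m^2 + 31*m - 6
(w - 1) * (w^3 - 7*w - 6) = w^4 - w^3 - 7*w^2 + w + 6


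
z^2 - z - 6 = (z - 3)*(z + 2)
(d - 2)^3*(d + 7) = d^4 + d^3 - 30*d^2 + 76*d - 56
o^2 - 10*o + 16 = (o - 8)*(o - 2)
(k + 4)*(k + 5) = k^2 + 9*k + 20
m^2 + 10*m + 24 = (m + 4)*(m + 6)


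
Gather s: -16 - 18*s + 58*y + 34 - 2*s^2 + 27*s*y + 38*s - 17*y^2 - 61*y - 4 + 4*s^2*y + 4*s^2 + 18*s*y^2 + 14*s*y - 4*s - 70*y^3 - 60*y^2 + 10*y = s^2*(4*y + 2) + s*(18*y^2 + 41*y + 16) - 70*y^3 - 77*y^2 + 7*y + 14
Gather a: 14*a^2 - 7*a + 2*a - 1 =14*a^2 - 5*a - 1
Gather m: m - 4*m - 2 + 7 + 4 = 9 - 3*m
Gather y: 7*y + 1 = 7*y + 1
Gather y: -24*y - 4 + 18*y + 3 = -6*y - 1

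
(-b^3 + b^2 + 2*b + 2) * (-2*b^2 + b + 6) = 2*b^5 - 3*b^4 - 9*b^3 + 4*b^2 + 14*b + 12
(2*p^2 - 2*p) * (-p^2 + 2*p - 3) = -2*p^4 + 6*p^3 - 10*p^2 + 6*p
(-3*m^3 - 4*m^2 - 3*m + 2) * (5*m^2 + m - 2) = -15*m^5 - 23*m^4 - 13*m^3 + 15*m^2 + 8*m - 4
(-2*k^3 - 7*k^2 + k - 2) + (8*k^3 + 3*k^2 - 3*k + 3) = 6*k^3 - 4*k^2 - 2*k + 1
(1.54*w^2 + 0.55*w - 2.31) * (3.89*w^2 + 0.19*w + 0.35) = 5.9906*w^4 + 2.4321*w^3 - 8.3424*w^2 - 0.2464*w - 0.8085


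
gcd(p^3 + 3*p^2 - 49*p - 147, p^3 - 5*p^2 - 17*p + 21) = p^2 - 4*p - 21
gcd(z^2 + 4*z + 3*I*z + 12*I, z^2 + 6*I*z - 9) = z + 3*I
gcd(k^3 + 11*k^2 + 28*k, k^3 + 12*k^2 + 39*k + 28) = k^2 + 11*k + 28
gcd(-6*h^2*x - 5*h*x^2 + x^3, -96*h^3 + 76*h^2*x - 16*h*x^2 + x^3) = -6*h + x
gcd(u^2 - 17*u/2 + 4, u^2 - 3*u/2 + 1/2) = u - 1/2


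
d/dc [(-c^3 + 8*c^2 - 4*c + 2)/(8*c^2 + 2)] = (-4*c^4 + 13*c^2 - 4)/(2*(16*c^4 + 8*c^2 + 1))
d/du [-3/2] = 0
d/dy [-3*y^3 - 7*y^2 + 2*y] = -9*y^2 - 14*y + 2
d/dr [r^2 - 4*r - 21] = 2*r - 4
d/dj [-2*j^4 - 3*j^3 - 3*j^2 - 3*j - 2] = -8*j^3 - 9*j^2 - 6*j - 3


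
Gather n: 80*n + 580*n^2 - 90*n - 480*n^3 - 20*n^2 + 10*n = -480*n^3 + 560*n^2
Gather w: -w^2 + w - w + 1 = 1 - w^2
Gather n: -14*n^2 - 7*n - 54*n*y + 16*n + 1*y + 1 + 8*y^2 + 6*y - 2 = -14*n^2 + n*(9 - 54*y) + 8*y^2 + 7*y - 1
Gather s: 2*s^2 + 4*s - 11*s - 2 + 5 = 2*s^2 - 7*s + 3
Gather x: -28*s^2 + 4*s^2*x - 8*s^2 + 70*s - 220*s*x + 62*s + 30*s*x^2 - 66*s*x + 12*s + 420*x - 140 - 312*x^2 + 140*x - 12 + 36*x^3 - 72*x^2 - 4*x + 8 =-36*s^2 + 144*s + 36*x^3 + x^2*(30*s - 384) + x*(4*s^2 - 286*s + 556) - 144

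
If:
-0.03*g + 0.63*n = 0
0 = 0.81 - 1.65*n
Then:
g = 10.31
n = 0.49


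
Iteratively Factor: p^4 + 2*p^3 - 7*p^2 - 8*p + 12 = (p - 1)*(p^3 + 3*p^2 - 4*p - 12) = (p - 1)*(p + 3)*(p^2 - 4) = (p - 2)*(p - 1)*(p + 3)*(p + 2)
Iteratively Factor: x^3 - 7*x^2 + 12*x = (x - 3)*(x^2 - 4*x) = (x - 4)*(x - 3)*(x)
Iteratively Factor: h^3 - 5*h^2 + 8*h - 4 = (h - 1)*(h^2 - 4*h + 4) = (h - 2)*(h - 1)*(h - 2)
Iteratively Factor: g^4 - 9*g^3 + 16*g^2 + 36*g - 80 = (g - 2)*(g^3 - 7*g^2 + 2*g + 40) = (g - 2)*(g + 2)*(g^2 - 9*g + 20) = (g - 4)*(g - 2)*(g + 2)*(g - 5)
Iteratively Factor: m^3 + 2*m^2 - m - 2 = (m + 1)*(m^2 + m - 2) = (m - 1)*(m + 1)*(m + 2)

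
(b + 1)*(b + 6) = b^2 + 7*b + 6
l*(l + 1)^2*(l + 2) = l^4 + 4*l^3 + 5*l^2 + 2*l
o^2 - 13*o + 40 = (o - 8)*(o - 5)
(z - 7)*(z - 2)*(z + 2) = z^3 - 7*z^2 - 4*z + 28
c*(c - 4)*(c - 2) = c^3 - 6*c^2 + 8*c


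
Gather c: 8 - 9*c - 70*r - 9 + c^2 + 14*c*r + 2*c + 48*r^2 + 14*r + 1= c^2 + c*(14*r - 7) + 48*r^2 - 56*r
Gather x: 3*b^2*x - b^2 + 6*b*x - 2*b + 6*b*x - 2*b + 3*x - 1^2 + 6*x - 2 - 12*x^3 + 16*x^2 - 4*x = -b^2 - 4*b - 12*x^3 + 16*x^2 + x*(3*b^2 + 12*b + 5) - 3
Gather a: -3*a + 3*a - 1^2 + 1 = 0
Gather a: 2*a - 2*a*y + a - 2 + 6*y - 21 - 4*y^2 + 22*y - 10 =a*(3 - 2*y) - 4*y^2 + 28*y - 33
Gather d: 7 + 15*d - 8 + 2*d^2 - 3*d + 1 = 2*d^2 + 12*d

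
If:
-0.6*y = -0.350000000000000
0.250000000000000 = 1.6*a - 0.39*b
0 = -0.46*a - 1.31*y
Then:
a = -1.66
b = -7.46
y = 0.58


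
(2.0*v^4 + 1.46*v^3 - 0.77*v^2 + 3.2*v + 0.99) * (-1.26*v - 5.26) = -2.52*v^5 - 12.3596*v^4 - 6.7094*v^3 + 0.0182000000000002*v^2 - 18.0794*v - 5.2074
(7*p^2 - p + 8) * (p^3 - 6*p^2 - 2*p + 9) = 7*p^5 - 43*p^4 + 17*p^2 - 25*p + 72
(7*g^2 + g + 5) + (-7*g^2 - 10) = g - 5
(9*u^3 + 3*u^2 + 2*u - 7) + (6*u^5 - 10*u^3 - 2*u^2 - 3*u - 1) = 6*u^5 - u^3 + u^2 - u - 8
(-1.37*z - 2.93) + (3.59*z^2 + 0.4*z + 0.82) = 3.59*z^2 - 0.97*z - 2.11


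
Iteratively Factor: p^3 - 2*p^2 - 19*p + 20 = (p - 5)*(p^2 + 3*p - 4) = (p - 5)*(p - 1)*(p + 4)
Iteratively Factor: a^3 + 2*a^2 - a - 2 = (a + 2)*(a^2 - 1) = (a - 1)*(a + 2)*(a + 1)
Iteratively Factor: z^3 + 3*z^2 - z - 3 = (z - 1)*(z^2 + 4*z + 3) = (z - 1)*(z + 3)*(z + 1)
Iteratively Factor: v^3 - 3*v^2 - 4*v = (v)*(v^2 - 3*v - 4) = v*(v + 1)*(v - 4)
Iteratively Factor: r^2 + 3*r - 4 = (r + 4)*(r - 1)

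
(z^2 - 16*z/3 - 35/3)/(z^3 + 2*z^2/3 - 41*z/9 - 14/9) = 3*(3*z^2 - 16*z - 35)/(9*z^3 + 6*z^2 - 41*z - 14)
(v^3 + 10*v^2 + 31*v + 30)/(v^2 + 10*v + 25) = (v^2 + 5*v + 6)/(v + 5)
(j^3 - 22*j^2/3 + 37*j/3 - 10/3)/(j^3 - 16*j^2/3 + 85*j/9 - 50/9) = 3*(3*j^2 - 16*j + 5)/(9*j^2 - 30*j + 25)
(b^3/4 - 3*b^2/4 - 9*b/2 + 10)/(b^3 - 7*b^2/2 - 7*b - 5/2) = (b^2 + 2*b - 8)/(2*(2*b^2 + 3*b + 1))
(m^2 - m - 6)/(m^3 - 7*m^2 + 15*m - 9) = (m + 2)/(m^2 - 4*m + 3)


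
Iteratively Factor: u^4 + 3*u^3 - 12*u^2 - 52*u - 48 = (u + 2)*(u^3 + u^2 - 14*u - 24) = (u - 4)*(u + 2)*(u^2 + 5*u + 6) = (u - 4)*(u + 2)^2*(u + 3)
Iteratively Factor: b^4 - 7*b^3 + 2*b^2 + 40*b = (b + 2)*(b^3 - 9*b^2 + 20*b) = (b - 5)*(b + 2)*(b^2 - 4*b) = b*(b - 5)*(b + 2)*(b - 4)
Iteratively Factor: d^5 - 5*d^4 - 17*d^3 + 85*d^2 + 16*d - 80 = (d - 1)*(d^4 - 4*d^3 - 21*d^2 + 64*d + 80) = (d - 4)*(d - 1)*(d^3 - 21*d - 20) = (d - 4)*(d - 1)*(d + 1)*(d^2 - d - 20) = (d - 4)*(d - 1)*(d + 1)*(d + 4)*(d - 5)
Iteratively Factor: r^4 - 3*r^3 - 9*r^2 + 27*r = (r - 3)*(r^3 - 9*r) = (r - 3)^2*(r^2 + 3*r) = (r - 3)^2*(r + 3)*(r)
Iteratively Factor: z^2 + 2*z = (z + 2)*(z)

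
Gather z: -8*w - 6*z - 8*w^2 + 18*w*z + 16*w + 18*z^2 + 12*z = -8*w^2 + 8*w + 18*z^2 + z*(18*w + 6)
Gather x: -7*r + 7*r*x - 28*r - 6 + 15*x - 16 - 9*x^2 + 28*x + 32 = -35*r - 9*x^2 + x*(7*r + 43) + 10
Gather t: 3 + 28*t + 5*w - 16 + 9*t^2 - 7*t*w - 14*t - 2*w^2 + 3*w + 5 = 9*t^2 + t*(14 - 7*w) - 2*w^2 + 8*w - 8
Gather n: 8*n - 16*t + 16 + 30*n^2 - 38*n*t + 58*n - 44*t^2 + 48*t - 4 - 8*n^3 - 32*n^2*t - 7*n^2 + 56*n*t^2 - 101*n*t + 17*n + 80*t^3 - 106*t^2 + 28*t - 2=-8*n^3 + n^2*(23 - 32*t) + n*(56*t^2 - 139*t + 83) + 80*t^3 - 150*t^2 + 60*t + 10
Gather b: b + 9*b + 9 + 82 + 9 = 10*b + 100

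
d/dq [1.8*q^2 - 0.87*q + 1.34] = 3.6*q - 0.87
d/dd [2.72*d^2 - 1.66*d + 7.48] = 5.44*d - 1.66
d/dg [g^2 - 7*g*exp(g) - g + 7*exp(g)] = -7*g*exp(g) + 2*g - 1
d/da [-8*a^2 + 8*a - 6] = 8 - 16*a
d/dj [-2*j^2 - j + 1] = -4*j - 1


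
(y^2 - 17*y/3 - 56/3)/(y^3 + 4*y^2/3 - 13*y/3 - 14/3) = (y - 8)/(y^2 - y - 2)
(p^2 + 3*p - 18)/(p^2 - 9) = (p + 6)/(p + 3)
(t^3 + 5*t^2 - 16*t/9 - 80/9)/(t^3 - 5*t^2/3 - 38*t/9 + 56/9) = (3*t^2 + 19*t + 20)/(3*t^2 - t - 14)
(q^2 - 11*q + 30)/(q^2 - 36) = (q - 5)/(q + 6)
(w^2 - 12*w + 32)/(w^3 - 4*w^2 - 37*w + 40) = (w - 4)/(w^2 + 4*w - 5)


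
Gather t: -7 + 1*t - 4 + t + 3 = 2*t - 8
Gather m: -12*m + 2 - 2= -12*m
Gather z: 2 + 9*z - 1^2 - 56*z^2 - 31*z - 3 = -56*z^2 - 22*z - 2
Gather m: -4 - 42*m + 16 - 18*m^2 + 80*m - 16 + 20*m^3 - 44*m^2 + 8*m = 20*m^3 - 62*m^2 + 46*m - 4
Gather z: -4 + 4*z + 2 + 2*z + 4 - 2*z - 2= 4*z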